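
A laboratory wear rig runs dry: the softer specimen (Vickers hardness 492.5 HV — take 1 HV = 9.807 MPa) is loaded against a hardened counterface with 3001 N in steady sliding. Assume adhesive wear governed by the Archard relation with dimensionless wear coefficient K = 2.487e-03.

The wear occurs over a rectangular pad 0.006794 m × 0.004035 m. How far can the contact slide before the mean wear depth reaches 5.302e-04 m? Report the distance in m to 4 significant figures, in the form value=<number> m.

Each operation holds full precision. Intermediate values are shown rounded, and one final rounding to 4 significant figures.
Hardness H = 492.5 HV × 9.807 MPa/HV = 4830 MPa = 4.830e+09 Pa.
Contact area A = 0.006794 m × 0.004035 m = 2.741e-05 m².
In SI base units: W = 3001 N, H = 4.830e+09 Pa, K = 2.487e-03.
Limit volume V_lim = h_lim·A = 5.302e-04 · 2.741e-05 = 1.453e-08 m³.
Thus life L = V_lim·H/(K·W) = 1.453e-08 · 4.830e+09 / (2.487e-03 · 3001) = 9.406 m.

value=9.406 m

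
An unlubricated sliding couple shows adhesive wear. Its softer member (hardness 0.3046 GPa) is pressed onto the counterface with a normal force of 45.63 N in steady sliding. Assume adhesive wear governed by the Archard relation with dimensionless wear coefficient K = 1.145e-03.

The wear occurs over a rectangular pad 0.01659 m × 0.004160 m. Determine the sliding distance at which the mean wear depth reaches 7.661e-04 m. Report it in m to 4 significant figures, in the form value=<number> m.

All arithmetic runs at full precision; displayed values are rounded; rounded once at the end to four significant figures.
Hardness H = 0.3046 GPa = 3.046e+08 Pa.
Contact area A = 0.01659 m × 0.004160 m = 6.901e-05 m².
As SI base values: W = 45.63 N, H = 3.046e+08 Pa, K = 1.145e-03.
Volume at the limit: V_lim = h_lim·A = 7.661e-04 · 6.901e-05 = 5.287e-08 m³.
Inverting, life L = V_lim·H/(K·W) = 5.287e-08 · 3.046e+08 / (1.145e-03 · 45.63) = 308.2 m.

value=308.2 m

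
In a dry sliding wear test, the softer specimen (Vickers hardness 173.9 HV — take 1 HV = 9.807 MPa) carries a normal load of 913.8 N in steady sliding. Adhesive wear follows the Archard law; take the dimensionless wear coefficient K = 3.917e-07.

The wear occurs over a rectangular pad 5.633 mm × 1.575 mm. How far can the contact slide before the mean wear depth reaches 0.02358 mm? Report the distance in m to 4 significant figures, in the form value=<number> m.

Intermediate values appear rounded; all arithmetic runs at exact precision, and a lone final rounding to 4 significant digits.
Hardness H = 173.9 HV × 9.807 MPa/HV = 1705 MPa = 1.705e+09 Pa.
Pad sides 5.633 mm × 1.575 mm = 0.005633 m × 0.001575 m. Contact area A = 0.005633 m × 0.001575 m = 8.872e-06 m².
Depth limit h_lim = 0.02358 mm = 2.358e-05 m.
Collected in SI base units: W = 913.8 N, H = 1.705e+09 Pa, K = 3.917e-07.
Volume at the limit: V_lim = h_lim·A = 2.358e-05 · 8.872e-06 = 2.092e-10 m³.
Life L = V_lim·H/(K·W) = 2.092e-10 · 1.705e+09 / (3.917e-07 · 913.8) = 996.8 m.

value=996.8 m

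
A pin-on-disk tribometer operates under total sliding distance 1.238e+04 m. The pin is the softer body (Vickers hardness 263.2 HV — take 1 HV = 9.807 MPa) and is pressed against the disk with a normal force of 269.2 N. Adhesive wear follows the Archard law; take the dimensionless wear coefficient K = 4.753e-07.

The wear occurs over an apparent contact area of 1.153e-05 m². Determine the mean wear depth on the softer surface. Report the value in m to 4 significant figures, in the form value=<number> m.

Intermediates appear rounded — every step keeps full precision — one last rounding: 4 significant digits.
Hardness H = 263.2 HV × 9.807 MPa/HV = 2581 MPa = 2.581e+09 Pa.
As SI base values: W = 269.2 N, H = 2.581e+09 Pa, K = 4.753e-07.
Volume removed: V = K·W·L/H = 4.753e-07 · 269.2 · 1.238e+04 / 2.581e+09 = 6.137e-10 m³.
Depth h = V/A = 6.137e-10 / 1.153e-05 = 5.322e-05 m.

value=5.322e-05 m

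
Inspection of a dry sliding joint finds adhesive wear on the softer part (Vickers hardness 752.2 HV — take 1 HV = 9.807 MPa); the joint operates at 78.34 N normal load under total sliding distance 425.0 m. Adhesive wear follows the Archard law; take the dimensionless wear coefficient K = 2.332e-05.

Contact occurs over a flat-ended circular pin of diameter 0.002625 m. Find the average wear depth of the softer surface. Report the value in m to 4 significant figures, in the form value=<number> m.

value=1.945e-05 m

Every step keeps full float precision. The intermediates are shown rounded, and one last rounding to four significant digits.
Hardness H = 752.2 HV × 9.807 MPa/HV = 7377 MPa = 7.377e+09 Pa.
Contact area A = π·d²/4 = π·(0.002625 m)²/4 = 5.412e-06 m².
In SI base units: W = 78.34 N, H = 7.377e+09 Pa, K = 2.332e-05.
By Archard's law, V = K·W·L/H = 2.332e-05 · 78.34 · 425.0 / 7.377e+09 = 1.053e-10 m³.
Depth h = V/A = 1.053e-10 / 5.412e-06 = 1.945e-05 m.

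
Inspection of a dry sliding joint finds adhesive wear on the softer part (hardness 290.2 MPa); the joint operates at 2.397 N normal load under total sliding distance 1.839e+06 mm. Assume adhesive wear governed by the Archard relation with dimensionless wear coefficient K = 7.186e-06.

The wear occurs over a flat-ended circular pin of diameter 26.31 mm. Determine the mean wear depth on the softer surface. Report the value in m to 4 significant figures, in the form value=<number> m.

Quoted intermediates are rounded, and each operation holds full precision, and one last rounding: four significant figures.
Convert: Sliding distance L = 1.839e+06 mm = 1839 m.
Convert: Hardness H = 290.2 MPa = 2.902e+08 Pa.
Convert: Pin diameter d = 26.31 mm = 0.02631 m. Contact area A = π·d²/4 = π·(0.02631 m)²/4 = 5.437e-04 m².
Collected in SI base units: W = 2.397 N, H = 2.902e+08 Pa, K = 7.186e-06.
Archard volume V = K·W·L/H = 7.186e-06 · 2.397 · 1839 / 2.902e+08 = 1.092e-10 m³.
Mean wear depth h = V/A = 1.092e-10 / 5.437e-04 = 2.008e-07 m.

value=2.008e-07 m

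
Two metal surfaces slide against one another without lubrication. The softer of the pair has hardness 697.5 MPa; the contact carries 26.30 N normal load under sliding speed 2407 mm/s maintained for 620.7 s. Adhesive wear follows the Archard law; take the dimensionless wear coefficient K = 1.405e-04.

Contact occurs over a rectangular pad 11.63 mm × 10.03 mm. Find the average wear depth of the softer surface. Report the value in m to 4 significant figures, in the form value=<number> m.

value=6.785e-05 m

Intermediates are displayed rounded; the algebra holds exact precision; a single final rounding to four significant digits.
Sliding speed v = 2407 mm/s = 2.407 m/s. Total distance L = v·t = 2.407 m/s × 620.7 s = 1494 m.
Hardness H = 697.5 MPa = 6.975e+08 Pa.
Pad sides 11.63 mm × 10.03 mm = 0.01163 m × 0.01003 m. Contact area A = 0.01163 m × 0.01003 m = 1.166e-04 m².
Restated in SI base units: W = 26.30 N, H = 6.975e+08 Pa, K = 1.405e-04.
Worn volume V = K·W·L/H = 1.405e-04 · 26.30 · 1494 / 6.975e+08 = 7.915e-09 m³.
Mean wear depth h = V/A = 7.915e-09 / 1.166e-04 = 6.785e-05 m.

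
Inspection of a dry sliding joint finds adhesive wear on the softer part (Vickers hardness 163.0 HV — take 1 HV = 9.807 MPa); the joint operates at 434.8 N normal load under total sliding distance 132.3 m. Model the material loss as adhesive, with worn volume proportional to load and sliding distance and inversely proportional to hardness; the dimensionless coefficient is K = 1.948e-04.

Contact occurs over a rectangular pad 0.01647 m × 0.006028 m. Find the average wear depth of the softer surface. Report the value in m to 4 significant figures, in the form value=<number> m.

value=7.061e-05 m

Intermediate values are shown rounded, and the computation holds full precision — rounded once at the end: 4 significant figures.
Hardness H = 163.0 HV × 9.807 MPa/HV = 1599 MPa = 1.599e+09 Pa.
Contact area A = 0.01647 m × 0.006028 m = 9.928e-05 m².
In SI base units, W = 434.8 N, H = 1.599e+09 Pa, K = 1.948e-04.
Apply Archard: V = K·W·L/H = 1.948e-04 · 434.8 · 132.3 / 1.599e+09 = 7.010e-09 m³.
Mean wear depth h = V/A = 7.010e-09 / 9.928e-05 = 7.061e-05 m.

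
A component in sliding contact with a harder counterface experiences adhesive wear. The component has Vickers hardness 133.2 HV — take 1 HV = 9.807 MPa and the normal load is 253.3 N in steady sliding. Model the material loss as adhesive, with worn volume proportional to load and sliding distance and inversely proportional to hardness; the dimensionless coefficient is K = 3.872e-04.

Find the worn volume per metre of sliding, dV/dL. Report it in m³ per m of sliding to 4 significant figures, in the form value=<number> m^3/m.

Displayed values are rounded, and all working math holds full precision. Rounded once at the end, at four significant figures.
Convert: Hardness H = 133.2 HV × 9.807 MPa/HV = 1306 MPa = 1.306e+09 Pa.
As SI base values: W = 253.3 N, H = 1.306e+09 Pa, K = 3.872e-04.
Wear rate dV/dL = K·W/H (no L dependence): 3.872e-04 · 253.3 / 1.306e+09 = 7.508e-11 m³/m.

value=7.508e-11 m^3/m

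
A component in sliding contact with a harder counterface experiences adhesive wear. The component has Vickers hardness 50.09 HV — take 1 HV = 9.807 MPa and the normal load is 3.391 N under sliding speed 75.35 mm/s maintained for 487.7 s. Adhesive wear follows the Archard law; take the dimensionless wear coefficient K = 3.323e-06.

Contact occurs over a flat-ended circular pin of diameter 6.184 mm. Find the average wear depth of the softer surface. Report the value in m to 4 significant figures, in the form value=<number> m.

Intermediates are displayed rounded — every step carries full precision; one last rounding: four significant figures.
Convert: Sliding speed v = 75.35 mm/s = 0.07535 m/s. Distance L = v·t = 0.07535 m/s × 487.7 s = 36.75 m.
Convert: Hardness H = 50.09 HV × 9.807 MPa/HV = 491.2 MPa = 4.912e+08 Pa.
Convert: Pin diameter d = 6.184 mm = 0.006184 m. Contact area A = π·d²/4 = π·(0.006184 m)²/4 = 3.004e-05 m².
SI base units throughout: W = 3.391 N, H = 4.912e+08 Pa, K = 3.323e-06.
Apply Archard: V = K·W·L/H = 3.323e-06 · 3.391 · 36.75 / 4.912e+08 = 8.430e-13 m³.
Depth h = V/A = 8.430e-13 / 3.004e-05 = 2.807e-08 m.

value=2.807e-08 m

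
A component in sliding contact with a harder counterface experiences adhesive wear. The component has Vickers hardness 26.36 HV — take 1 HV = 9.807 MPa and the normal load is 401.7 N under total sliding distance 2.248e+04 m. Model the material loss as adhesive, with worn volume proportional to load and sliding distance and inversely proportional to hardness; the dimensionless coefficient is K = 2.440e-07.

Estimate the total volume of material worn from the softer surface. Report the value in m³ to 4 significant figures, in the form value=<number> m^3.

Intermediate values are displayed rounded. Each operation holds full precision, and a single final rounding: 4 significant digits.
Hardness H = 26.36 HV × 9.807 MPa/HV = 258.5 MPa = 2.585e+08 Pa.
Restated in SI base units: W = 401.7 N, H = 2.585e+08 Pa, K = 2.440e-07.
Apply Archard: V = K·W·L/H = 2.440e-07 · 401.7 · 2.248e+04 / 2.585e+08 = 8.523e-09 m³.

value=8.523e-09 m^3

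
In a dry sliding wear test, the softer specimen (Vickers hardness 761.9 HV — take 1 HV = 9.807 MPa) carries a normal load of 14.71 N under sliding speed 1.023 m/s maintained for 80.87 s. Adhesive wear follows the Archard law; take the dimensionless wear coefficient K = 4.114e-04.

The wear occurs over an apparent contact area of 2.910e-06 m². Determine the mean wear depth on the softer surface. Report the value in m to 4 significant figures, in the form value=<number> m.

value=2.303e-05 m

Intermediates are printed rounded, and each operation carries exact precision. Rounded just once to four significant digits.
Total distance L = v·t = 1.023 m/s × 80.87 s = 82.73 m.
Hardness H = 761.9 HV × 9.807 MPa/HV = 7472 MPa = 7.472e+09 Pa.
SI base units throughout: W = 14.71 N, H = 7.472e+09 Pa, K = 4.114e-04.
Archard volume V = K·W·L/H = 4.114e-04 · 14.71 · 82.73 / 7.472e+09 = 6.700e-11 m³.
Depth h = V/A = 6.700e-11 / 2.910e-06 = 2.303e-05 m.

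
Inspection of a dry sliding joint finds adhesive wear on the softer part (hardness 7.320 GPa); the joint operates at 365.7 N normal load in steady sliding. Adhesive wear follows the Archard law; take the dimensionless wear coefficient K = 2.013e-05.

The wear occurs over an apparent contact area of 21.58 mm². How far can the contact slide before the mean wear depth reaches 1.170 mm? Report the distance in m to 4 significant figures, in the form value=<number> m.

All arithmetic runs at exact precision, and the intermediates are displayed rounded, and one final rounding to four significant figures.
Convert: Hardness H = 7.320 GPa = 7.320e+09 Pa.
Convert: Contact area A = 21.58 mm² = 2.158e-05 m².
Convert: Depth limit h_lim = 1.170 mm = 0.001170 m.
Collected in SI base units: W = 365.7 N, H = 7.320e+09 Pa, K = 2.013e-05.
Allowed volume V_lim = h_lim·A = 0.001170 · 2.158e-05 = 2.525e-08 m³.
Life L = V_lim·H/(K·W) = 2.525e-08 · 7.320e+09 / (2.013e-05 · 365.7) = 2.511e+04 m.

value=2.511e+04 m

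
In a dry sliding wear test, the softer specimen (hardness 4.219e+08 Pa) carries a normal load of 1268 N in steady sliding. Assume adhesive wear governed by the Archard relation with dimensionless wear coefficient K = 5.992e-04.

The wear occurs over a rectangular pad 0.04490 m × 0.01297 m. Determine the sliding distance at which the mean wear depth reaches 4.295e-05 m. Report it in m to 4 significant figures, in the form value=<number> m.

value=13.89 m

All working math runs at full float precision. Intermediate values are shown rounded — a single final rounding to four significant digits.
Contact area A = 0.04490 m × 0.01297 m = 5.824e-04 m².
Working in SI base units: W = 1268 N, H = 4.219e+08 Pa, K = 5.992e-04.
Permissible volume V_lim = h_lim·A = 4.295e-05 · 5.824e-04 = 2.501e-08 m³.
Life L = V_lim·H/(K·W) = 2.501e-08 · 4.219e+08 / (5.992e-04 · 1268) = 13.89 m.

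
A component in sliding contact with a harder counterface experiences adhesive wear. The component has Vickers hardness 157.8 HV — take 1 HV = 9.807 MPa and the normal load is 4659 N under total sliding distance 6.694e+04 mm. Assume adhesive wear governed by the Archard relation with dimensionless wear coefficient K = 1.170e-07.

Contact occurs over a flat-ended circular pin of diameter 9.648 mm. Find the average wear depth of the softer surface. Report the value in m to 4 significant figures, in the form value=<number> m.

value=3.225e-07 m

Intermediate values are shown rounded, and each operation runs at exact precision. Rounded once at the end to 4 significant digits.
Distance L = 6.694e+04 mm = 66.94 m.
Hardness H = 157.8 HV × 9.807 MPa/HV = 1548 MPa = 1.548e+09 Pa.
Pin diameter d = 9.648 mm = 0.009648 m. Contact area A = π·d²/4 = π·(0.009648 m)²/4 = 7.311e-05 m².
Collected in SI base units: W = 4659 N, H = 1.548e+09 Pa, K = 1.170e-07.
Volume removed: V = K·W·L/H = 1.170e-07 · 4659 · 66.94 / 1.548e+09 = 2.358e-11 m³.
Average depth h = V/A = 2.358e-11 / 7.311e-05 = 3.225e-07 m.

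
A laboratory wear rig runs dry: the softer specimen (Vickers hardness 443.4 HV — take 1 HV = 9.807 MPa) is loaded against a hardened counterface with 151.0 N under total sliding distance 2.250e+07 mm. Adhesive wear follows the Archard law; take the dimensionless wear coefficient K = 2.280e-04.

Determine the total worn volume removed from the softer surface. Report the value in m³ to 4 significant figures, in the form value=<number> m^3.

value=1.781e-07 m^3

Displayed values are rounded — every step carries full precision. Rounded once at the end, at four significant digits.
Convert: Sliding distance L = 2.250e+07 mm = 2.250e+04 m.
Convert: Hardness H = 443.4 HV × 9.807 MPa/HV = 4348 MPa = 4.348e+09 Pa.
SI base units throughout: W = 151.0 N, H = 4.348e+09 Pa, K = 2.280e-04.
Worn volume V = K·W·L/H = 2.280e-04 · 151.0 · 2.250e+04 / 4.348e+09 = 1.781e-07 m³.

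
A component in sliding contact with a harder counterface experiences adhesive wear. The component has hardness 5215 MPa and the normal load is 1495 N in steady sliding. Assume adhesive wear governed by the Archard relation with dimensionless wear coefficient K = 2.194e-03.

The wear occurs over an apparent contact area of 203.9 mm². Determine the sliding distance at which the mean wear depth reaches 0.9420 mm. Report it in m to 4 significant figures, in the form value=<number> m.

value=305.4 m

All arithmetic keeps full precision — quoted intermediates are rounded — one last rounding to 4 significant digits.
Convert: Hardness H = 5215 MPa = 5.215e+09 Pa.
Convert: Contact area A = 203.9 mm² = 2.039e-04 m².
Convert: Depth limit h_lim = 0.9420 mm = 9.420e-04 m.
Collected in SI base units: W = 1495 N, H = 5.215e+09 Pa, K = 2.194e-03.
Wearable volume V_lim = h_lim·A = 9.420e-04 · 2.039e-04 = 1.921e-07 m³.
So the life L = V_lim·H/(K·W) = 1.921e-07 · 5.215e+09 / (2.194e-03 · 1495) = 305.4 m.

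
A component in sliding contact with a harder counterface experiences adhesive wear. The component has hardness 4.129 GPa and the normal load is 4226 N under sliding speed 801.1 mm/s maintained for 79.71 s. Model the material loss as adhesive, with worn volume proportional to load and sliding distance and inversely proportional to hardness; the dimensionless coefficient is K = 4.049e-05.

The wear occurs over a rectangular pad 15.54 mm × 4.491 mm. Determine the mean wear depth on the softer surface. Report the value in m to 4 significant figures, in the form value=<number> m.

value=3.792e-05 m

Each operation holds full float precision; intermediates are shown rounded; a single final rounding to four significant figures.
Sliding speed v = 801.1 mm/s = 0.8011 m/s. Distance covered L = v·t = 0.8011 m/s × 79.71 s = 63.86 m.
Hardness H = 4.129 GPa = 4.129e+09 Pa.
Pad sides 15.54 mm × 4.491 mm = 0.01554 m × 0.004491 m. Contact area A = 0.01554 m × 0.004491 m = 6.979e-05 m².
Expressed in SI base units: W = 4226 N, H = 4.129e+09 Pa, K = 4.049e-05.
By Archard's law, V = K·W·L/H = 4.049e-05 · 4226 · 63.86 / 4.129e+09 = 2.646e-09 m³.
Mean wear depth h = V/A = 2.646e-09 / 6.979e-05 = 3.792e-05 m.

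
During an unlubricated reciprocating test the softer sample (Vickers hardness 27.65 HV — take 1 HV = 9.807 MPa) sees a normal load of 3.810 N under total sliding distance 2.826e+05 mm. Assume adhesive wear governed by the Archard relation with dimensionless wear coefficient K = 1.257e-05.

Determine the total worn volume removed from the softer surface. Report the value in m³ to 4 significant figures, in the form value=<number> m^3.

value=4.991e-11 m^3

The intermediates are printed rounded — the computation carries full float precision — one final rounding: four significant digits.
Distance covered L = 2.826e+05 mm = 282.6 m.
Hardness H = 27.65 HV × 9.807 MPa/HV = 271.2 MPa = 2.712e+08 Pa.
SI base units throughout: W = 3.810 N, H = 2.712e+08 Pa, K = 1.257e-05.
Archard relation: V = K·W·L/H = 1.257e-05 · 3.810 · 282.6 / 2.712e+08 = 4.991e-11 m³.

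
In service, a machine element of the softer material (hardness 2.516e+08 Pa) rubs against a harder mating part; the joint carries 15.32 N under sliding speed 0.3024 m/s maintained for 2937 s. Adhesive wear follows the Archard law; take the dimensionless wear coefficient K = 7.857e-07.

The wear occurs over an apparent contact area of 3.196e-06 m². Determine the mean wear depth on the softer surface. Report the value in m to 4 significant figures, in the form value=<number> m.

Each operation keeps full float precision. The intermediates appear rounded, and a lone final rounding, at 4 significant digits.
Convert: Distance L = v·t = 0.3024 m/s × 2937 s = 888.1 m.
SI base units throughout: W = 15.32 N, H = 2.516e+08 Pa, K = 7.857e-07.
Worn volume V = K·W·L/H = 7.857e-07 · 15.32 · 888.1 / 2.516e+08 = 4.249e-11 m³.
Depth of wear h = V/A = 4.249e-11 / 3.196e-06 = 1.329e-05 m.

value=1.329e-05 m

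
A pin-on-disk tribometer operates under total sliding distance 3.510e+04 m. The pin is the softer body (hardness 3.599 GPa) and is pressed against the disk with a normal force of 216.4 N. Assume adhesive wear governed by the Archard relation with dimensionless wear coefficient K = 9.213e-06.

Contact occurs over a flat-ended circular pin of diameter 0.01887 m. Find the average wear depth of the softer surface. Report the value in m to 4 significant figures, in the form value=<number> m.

value=6.953e-05 m

Intermediates are displayed rounded, and each operation holds full precision, and a single final rounding to 4 significant figures.
Convert: Hardness H = 3.599 GPa = 3.599e+09 Pa.
Convert: Contact area A = π·d²/4 = π·(0.01887 m)²/4 = 2.797e-04 m².
As SI base values: W = 216.4 N, H = 3.599e+09 Pa, K = 9.213e-06.
Apply Archard: V = K·W·L/H = 9.213e-06 · 216.4 · 3.510e+04 / 3.599e+09 = 1.944e-08 m³.
Average depth h = V/A = 1.944e-08 / 2.797e-04 = 6.953e-05 m.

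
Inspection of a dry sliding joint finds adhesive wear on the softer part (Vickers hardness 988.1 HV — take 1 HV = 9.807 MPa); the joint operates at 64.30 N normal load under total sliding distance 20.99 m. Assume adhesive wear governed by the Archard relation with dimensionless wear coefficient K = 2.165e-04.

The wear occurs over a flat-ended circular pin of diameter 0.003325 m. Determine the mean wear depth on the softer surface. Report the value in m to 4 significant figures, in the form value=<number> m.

The computation runs at full float precision — intermediate values appear rounded, and rounded once at the end: 4 significant figures.
Hardness H = 988.1 HV × 9.807 MPa/HV = 9690 MPa = 9.690e+09 Pa.
Contact area A = π·d²/4 = π·(0.003325 m)²/4 = 8.683e-06 m².
Working in SI base units: W = 64.30 N, H = 9.690e+09 Pa, K = 2.165e-04.
The Archard volume V = K·W·L/H = 2.165e-04 · 64.30 · 20.99 / 9.690e+09 = 3.015e-11 m³.
Mean depth h = V/A = 3.015e-11 / 8.683e-06 = 3.473e-06 m.

value=3.473e-06 m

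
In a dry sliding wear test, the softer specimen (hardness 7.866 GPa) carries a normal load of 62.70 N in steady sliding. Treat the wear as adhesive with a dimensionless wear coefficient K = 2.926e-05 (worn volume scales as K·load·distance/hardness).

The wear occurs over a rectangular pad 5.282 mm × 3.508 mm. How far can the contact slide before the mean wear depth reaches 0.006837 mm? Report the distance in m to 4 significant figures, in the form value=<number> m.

value=543.2 m

The intermediates are displayed rounded; each operation holds full float precision. Rounded just once: four significant figures.
Hardness H = 7.866 GPa = 7.866e+09 Pa.
Pad sides 5.282 mm × 3.508 mm = 0.005282 m × 0.003508 m. Contact area A = 0.005282 m × 0.003508 m = 1.853e-05 m².
Depth limit h_lim = 0.006837 mm = 6.837e-06 m.
In SI base units: W = 62.70 N, H = 7.866e+09 Pa, K = 2.926e-05.
Volume at the limit: V_lim = h_lim·A = 6.837e-06 · 1.853e-05 = 1.267e-10 m³.
Sliding life L = V_lim·H/(K·W) = 1.267e-10 · 7.866e+09 / (2.926e-05 · 62.70) = 543.2 m.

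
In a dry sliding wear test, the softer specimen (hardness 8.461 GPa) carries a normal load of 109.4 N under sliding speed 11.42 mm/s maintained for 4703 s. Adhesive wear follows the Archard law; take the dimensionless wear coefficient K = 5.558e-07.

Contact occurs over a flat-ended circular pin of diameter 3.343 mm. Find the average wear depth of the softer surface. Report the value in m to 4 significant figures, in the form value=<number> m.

value=4.397e-08 m

Printed values are rounded, and every step maintains full float precision, and one last rounding, at four significant digits.
Convert: Sliding speed v = 11.42 mm/s = 0.01142 m/s. Distance L = v·t = 0.01142 m/s × 4703 s = 53.71 m.
Convert: Hardness H = 8.461 GPa = 8.461e+09 Pa.
Convert: Pin diameter d = 3.343 mm = 0.003343 m. Contact area A = π·d²/4 = π·(0.003343 m)²/4 = 8.777e-06 m².
In SI base units, W = 109.4 N, H = 8.461e+09 Pa, K = 5.558e-07.
By Archard's law, V = K·W·L/H = 5.558e-07 · 109.4 · 53.71 / 8.461e+09 = 3.860e-13 m³.
Depth h = V/A = 3.860e-13 / 8.777e-06 = 4.397e-08 m.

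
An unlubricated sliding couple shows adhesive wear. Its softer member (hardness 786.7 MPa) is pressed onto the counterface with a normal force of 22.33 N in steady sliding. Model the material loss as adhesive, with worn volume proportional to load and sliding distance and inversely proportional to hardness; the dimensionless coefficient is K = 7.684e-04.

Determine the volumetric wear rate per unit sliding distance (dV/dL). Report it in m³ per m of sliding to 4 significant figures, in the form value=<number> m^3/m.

value=2.181e-11 m^3/m

The algebra runs at exact precision — the intermediates are printed rounded; rounded just once: four significant digits.
Convert: Hardness H = 786.7 MPa = 7.867e+08 Pa.
Collected in SI base units: W = 22.33 N, H = 7.867e+08 Pa, K = 7.684e-04.
Wear rate dV/dL = K·W/H, per unit distance: 7.684e-04 · 22.33 / 7.867e+08 = 2.181e-11 m³/m.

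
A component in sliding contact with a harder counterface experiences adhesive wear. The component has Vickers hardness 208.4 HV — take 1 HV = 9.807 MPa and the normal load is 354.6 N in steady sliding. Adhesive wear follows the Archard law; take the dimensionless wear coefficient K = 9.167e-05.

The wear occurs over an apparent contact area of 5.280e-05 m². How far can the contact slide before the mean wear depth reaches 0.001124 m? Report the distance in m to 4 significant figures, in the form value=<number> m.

All working math runs at full float precision — the intermediates are displayed rounded. Rounded once at the end, at 4 significant figures.
Hardness H = 208.4 HV × 9.807 MPa/HV = 2044 MPa = 2.044e+09 Pa.
In SI base units, W = 354.6 N, H = 2.044e+09 Pa, K = 9.167e-05.
At the depth limit, V_lim = h_lim·A = 0.001124 · 5.280e-05 = 5.935e-08 m³.
Inverting, life L = V_lim·H/(K·W) = 5.935e-08 · 2.044e+09 / (9.167e-05 · 354.6) = 3731 m.

value=3731 m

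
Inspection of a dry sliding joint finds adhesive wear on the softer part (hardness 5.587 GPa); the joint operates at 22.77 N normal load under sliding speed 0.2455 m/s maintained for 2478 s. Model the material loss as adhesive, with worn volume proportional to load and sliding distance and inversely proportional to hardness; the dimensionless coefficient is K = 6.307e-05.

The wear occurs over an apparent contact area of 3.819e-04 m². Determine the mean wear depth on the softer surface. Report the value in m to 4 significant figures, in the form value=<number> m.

value=4.095e-07 m

The computation holds exact precision; the intermediates appear rounded, and rounded once at the end, at 4 significant figures.
Sliding distance L = v·t = 0.2455 m/s × 2478 s = 608.3 m.
Hardness H = 5.587 GPa = 5.587e+09 Pa.
As SI base values: W = 22.77 N, H = 5.587e+09 Pa, K = 6.307e-05.
Wear volume V = K·W·L/H = 6.307e-05 · 22.77 · 608.3 / 5.587e+09 = 1.564e-10 m³.
Average depth h = V/A = 1.564e-10 / 3.819e-04 = 4.095e-07 m.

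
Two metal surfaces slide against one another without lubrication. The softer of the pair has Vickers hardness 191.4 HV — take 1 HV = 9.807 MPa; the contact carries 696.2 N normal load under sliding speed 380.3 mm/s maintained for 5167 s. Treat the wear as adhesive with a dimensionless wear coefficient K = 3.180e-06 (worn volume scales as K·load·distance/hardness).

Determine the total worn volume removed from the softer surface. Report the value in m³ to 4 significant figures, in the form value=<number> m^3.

Each operation keeps full float precision, and the intermediates are shown rounded, and one last rounding: 4 significant digits.
Convert: Sliding speed v = 380.3 mm/s = 0.3803 m/s. Total distance L = v·t = 0.3803 m/s × 5167 s = 1965 m.
Convert: Hardness H = 191.4 HV × 9.807 MPa/HV = 1877 MPa = 1.877e+09 Pa.
In SI base units: W = 696.2 N, H = 1.877e+09 Pa, K = 3.180e-06.
The Archard volume V = K·W·L/H = 3.180e-06 · 696.2 · 1965 / 1.877e+09 = 2.318e-09 m³.

value=2.318e-09 m^3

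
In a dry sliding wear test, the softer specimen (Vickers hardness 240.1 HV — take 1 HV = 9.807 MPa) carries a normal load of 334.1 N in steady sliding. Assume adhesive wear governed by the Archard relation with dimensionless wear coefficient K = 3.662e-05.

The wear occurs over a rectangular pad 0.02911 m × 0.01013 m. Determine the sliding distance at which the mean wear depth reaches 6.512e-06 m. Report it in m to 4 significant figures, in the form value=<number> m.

Intermediates are displayed rounded. The computation maintains exact precision. Rounded once at the end, at four significant figures.
Convert: Hardness H = 240.1 HV × 9.807 MPa/HV = 2355 MPa = 2.355e+09 Pa.
Convert: Contact area A = 0.02911 m × 0.01013 m = 2.949e-04 m².
In SI base units: W = 334.1 N, H = 2.355e+09 Pa, K = 3.662e-05.
Allowed volume V_lim = h_lim·A = 6.512e-06 · 2.949e-04 = 1.920e-09 m³.
Thus life L = V_lim·H/(K·W) = 1.920e-09 · 2.355e+09 / (3.662e-05 · 334.1) = 369.6 m.

value=369.6 m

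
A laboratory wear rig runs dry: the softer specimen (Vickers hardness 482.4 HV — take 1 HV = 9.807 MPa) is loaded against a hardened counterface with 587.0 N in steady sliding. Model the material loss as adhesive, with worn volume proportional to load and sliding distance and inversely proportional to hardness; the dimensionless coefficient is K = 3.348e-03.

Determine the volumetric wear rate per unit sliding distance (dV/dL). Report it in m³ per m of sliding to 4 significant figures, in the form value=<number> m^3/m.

All arithmetic maintains full precision; the intermediates are displayed rounded; rounded just once to four significant figures.
Hardness H = 482.4 HV × 9.807 MPa/HV = 4731 MPa = 4.731e+09 Pa.
SI base units throughout: W = 587.0 N, H = 4.731e+09 Pa, K = 3.348e-03.
Wear rate dV/dL = K·W/H, per unit distance: 3.348e-03 · 587.0 / 4.731e+09 = 4.154e-10 m³/m.

value=4.154e-10 m^3/m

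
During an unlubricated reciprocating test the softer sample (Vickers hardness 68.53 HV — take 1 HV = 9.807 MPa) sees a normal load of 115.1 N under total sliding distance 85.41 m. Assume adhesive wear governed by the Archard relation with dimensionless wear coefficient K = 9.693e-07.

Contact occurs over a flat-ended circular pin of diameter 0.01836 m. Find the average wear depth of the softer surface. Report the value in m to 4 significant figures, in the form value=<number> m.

All arithmetic holds exact precision — intermediate values are shown rounded — a lone final rounding: four significant figures.
Hardness H = 68.53 HV × 9.807 MPa/HV = 672.1 MPa = 6.721e+08 Pa.
Contact area A = π·d²/4 = π·(0.01836 m)²/4 = 2.647e-04 m².
SI base units throughout: W = 115.1 N, H = 6.721e+08 Pa, K = 9.693e-07.
Apply Archard: V = K·W·L/H = 9.693e-07 · 115.1 · 85.41 / 6.721e+08 = 1.418e-11 m³.
Mean depth h = V/A = 1.418e-11 / 2.647e-04 = 5.355e-08 m.

value=5.355e-08 m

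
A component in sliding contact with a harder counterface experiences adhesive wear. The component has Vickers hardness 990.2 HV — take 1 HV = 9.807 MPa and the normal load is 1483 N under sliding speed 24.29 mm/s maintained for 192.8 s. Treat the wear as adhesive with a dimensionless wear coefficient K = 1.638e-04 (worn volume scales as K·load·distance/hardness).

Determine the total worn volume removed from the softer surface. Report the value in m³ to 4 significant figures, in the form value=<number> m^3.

value=1.171e-10 m^3

The algebra runs at exact precision. Intermediate values are displayed rounded; rounded just once, at 4 significant figures.
Sliding speed v = 24.29 mm/s = 0.02429 m/s. Sliding distance L = v·t = 0.02429 m/s × 192.8 s = 4.683 m.
Hardness H = 990.2 HV × 9.807 MPa/HV = 9711 MPa = 9.711e+09 Pa.
Collected in SI base units: W = 1483 N, H = 9.711e+09 Pa, K = 1.638e-04.
Apply Archard: V = K·W·L/H = 1.638e-04 · 1483 · 4.683 / 9.711e+09 = 1.171e-10 m³.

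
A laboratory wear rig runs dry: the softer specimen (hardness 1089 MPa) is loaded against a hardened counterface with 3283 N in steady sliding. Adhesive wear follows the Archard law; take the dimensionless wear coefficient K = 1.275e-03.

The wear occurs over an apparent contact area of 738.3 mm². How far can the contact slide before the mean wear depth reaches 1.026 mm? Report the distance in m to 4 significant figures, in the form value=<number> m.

The computation holds exact precision — the intermediates are printed rounded, and rounded once at the end: 4 significant digits.
Hardness H = 1089 MPa = 1.089e+09 Pa.
Contact area A = 738.3 mm² = 7.383e-04 m².
Depth limit h_lim = 1.026 mm = 0.001026 m.
Expressed in SI base units: W = 3283 N, H = 1.089e+09 Pa, K = 1.275e-03.
Permissible volume V_lim = h_lim·A = 0.001026 · 7.383e-04 = 7.575e-07 m³.
Thus life L = V_lim·H/(K·W) = 7.575e-07 · 1.089e+09 / (1.275e-03 · 3283) = 197.1 m.

value=197.1 m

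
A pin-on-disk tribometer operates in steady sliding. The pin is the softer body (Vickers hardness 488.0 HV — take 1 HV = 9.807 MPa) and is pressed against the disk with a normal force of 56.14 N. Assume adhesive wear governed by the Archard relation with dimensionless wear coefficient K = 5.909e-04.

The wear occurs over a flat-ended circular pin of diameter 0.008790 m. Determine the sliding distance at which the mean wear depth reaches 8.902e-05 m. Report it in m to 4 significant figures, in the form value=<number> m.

value=779.3 m

Every step holds full precision, and intermediates are displayed rounded, and rounded once at the end, at 4 significant digits.
Convert: Hardness H = 488.0 HV × 9.807 MPa/HV = 4786 MPa = 4.786e+09 Pa.
Convert: Contact area A = π·d²/4 = π·(0.008790 m)²/4 = 6.068e-05 m².
Working in SI base units: W = 56.14 N, H = 4.786e+09 Pa, K = 5.909e-04.
Limit volume V_lim = h_lim·A = 8.902e-05 · 6.068e-05 = 5.402e-09 m³.
Thus life L = V_lim·H/(K·W) = 5.402e-09 · 4.786e+09 / (5.909e-04 · 56.14) = 779.3 m.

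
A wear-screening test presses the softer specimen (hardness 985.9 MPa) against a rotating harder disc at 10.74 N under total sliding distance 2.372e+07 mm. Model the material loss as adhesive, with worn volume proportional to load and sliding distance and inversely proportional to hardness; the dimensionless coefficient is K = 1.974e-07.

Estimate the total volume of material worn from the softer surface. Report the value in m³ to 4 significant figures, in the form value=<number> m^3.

Printed values are rounded, and the algebra holds full precision. Rounded once at the end: four significant figures.
Convert: Path length L = 2.372e+07 mm = 2.372e+04 m.
Convert: Hardness H = 985.9 MPa = 9.859e+08 Pa.
As SI base values: W = 10.74 N, H = 9.859e+08 Pa, K = 1.974e-07.
Apply Archard: V = K·W·L/H = 1.974e-07 · 10.74 · 2.372e+04 / 9.859e+08 = 5.101e-11 m³.

value=5.101e-11 m^3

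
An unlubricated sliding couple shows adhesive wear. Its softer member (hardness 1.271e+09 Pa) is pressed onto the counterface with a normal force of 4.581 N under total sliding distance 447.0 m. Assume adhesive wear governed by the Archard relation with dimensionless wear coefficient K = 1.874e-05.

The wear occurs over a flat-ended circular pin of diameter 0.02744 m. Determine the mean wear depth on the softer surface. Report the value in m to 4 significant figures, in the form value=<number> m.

All working math runs at exact precision. Intermediates are shown rounded. Rounded once at the end, at four significant digits.
Contact area A = π·d²/4 = π·(0.02744 m)²/4 = 5.914e-04 m².
In SI base units, W = 4.581 N, H = 1.271e+09 Pa, K = 1.874e-05.
The Archard volume V = K·W·L/H = 1.874e-05 · 4.581 · 447.0 / 1.271e+09 = 3.019e-11 m³.
Mean wear depth h = V/A = 3.019e-11 / 5.914e-04 = 5.105e-08 m.

value=5.105e-08 m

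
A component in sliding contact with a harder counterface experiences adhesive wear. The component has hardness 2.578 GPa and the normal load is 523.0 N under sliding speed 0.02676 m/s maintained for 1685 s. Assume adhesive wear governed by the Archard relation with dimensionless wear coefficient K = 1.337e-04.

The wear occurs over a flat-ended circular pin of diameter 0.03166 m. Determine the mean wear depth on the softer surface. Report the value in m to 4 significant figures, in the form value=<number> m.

The algebra carries exact precision. Intermediates are shown rounded, and one last rounding: four significant figures.
The distance L = v·t = 0.02676 m/s × 1685 s = 45.09 m.
Hardness H = 2.578 GPa = 2.578e+09 Pa.
Contact area A = π·d²/4 = π·(0.03166 m)²/4 = 7.872e-04 m².
As SI base values: W = 523.0 N, H = 2.578e+09 Pa, K = 1.337e-04.
The Archard volume V = K·W·L/H = 1.337e-04 · 523.0 · 45.09 / 2.578e+09 = 1.223e-09 m³.
Wear depth h = V/A = 1.223e-09 / 7.872e-04 = 1.554e-06 m.

value=1.554e-06 m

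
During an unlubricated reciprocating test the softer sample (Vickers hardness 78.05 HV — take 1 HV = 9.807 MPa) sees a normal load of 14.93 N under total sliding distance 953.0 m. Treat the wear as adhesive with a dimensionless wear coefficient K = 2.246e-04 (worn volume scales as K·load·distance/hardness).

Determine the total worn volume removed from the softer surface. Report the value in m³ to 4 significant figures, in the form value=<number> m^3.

The intermediates appear rounded. Each operation carries exact precision — rounded once at the end, at 4 significant digits.
Hardness H = 78.05 HV × 9.807 MPa/HV = 765.4 MPa = 7.654e+08 Pa.
In SI base units: W = 14.93 N, H = 7.654e+08 Pa, K = 2.246e-04.
Archard relation: V = K·W·L/H = 2.246e-04 · 14.93 · 953.0 / 7.654e+08 = 4.175e-09 m³.

value=4.175e-09 m^3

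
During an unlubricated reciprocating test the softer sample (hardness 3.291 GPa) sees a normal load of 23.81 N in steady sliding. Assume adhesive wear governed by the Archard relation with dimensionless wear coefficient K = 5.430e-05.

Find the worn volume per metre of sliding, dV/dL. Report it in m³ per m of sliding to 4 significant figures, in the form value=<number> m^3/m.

value=3.929e-13 m^3/m

All working math runs at exact precision. The intermediates are printed rounded, and rounded once at the end, at four significant digits.
Hardness H = 3.291 GPa = 3.291e+09 Pa.
Collected in SI base units: W = 23.81 N, H = 3.291e+09 Pa, K = 5.430e-05.
Rate of wear dV/dL = K·W/H, per unit distance: 5.430e-05 · 23.81 / 3.291e+09 = 3.929e-13 m³/m.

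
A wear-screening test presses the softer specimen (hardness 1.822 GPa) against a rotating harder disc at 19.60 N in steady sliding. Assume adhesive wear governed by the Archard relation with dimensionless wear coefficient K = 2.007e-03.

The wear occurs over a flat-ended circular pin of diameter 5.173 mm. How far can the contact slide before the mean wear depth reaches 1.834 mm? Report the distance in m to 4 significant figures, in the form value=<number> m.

value=1785 m

The intermediates are printed rounded; all working math keeps full precision, and rounded once at the end: four significant figures.
Convert: Hardness H = 1.822 GPa = 1.822e+09 Pa.
Convert: Pin diameter d = 5.173 mm = 0.005173 m. Contact area A = π·d²/4 = π·(0.005173 m)²/4 = 2.102e-05 m².
Convert: Depth limit h_lim = 1.834 mm = 0.001834 m.
SI base units throughout: W = 19.60 N, H = 1.822e+09 Pa, K = 2.007e-03.
Wearable volume V_lim = h_lim·A = 0.001834 · 2.102e-05 = 3.855e-08 m³.
So the life L = V_lim·H/(K·W) = 3.855e-08 · 1.822e+09 / (2.007e-03 · 19.60) = 1785 m.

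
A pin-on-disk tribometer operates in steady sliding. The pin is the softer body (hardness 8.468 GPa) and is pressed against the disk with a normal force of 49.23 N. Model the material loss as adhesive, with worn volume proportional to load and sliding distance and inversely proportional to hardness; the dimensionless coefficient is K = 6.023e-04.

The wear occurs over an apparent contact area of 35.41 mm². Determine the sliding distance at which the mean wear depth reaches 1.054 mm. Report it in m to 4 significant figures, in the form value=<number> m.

Every step holds exact precision; intermediates are printed rounded, and a lone final rounding, at four significant figures.
Convert: Hardness H = 8.468 GPa = 8.468e+09 Pa.
Convert: Contact area A = 35.41 mm² = 3.541e-05 m².
Convert: Depth limit h_lim = 1.054 mm = 0.001054 m.
Collected in SI base units: W = 49.23 N, H = 8.468e+09 Pa, K = 6.023e-04.
Volume at the limit: V_lim = h_lim·A = 0.001054 · 3.541e-05 = 3.732e-08 m³.
So the life L = V_lim·H/(K·W) = 3.732e-08 · 8.468e+09 / (6.023e-04 · 49.23) = 1.066e+04 m.

value=1.066e+04 m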